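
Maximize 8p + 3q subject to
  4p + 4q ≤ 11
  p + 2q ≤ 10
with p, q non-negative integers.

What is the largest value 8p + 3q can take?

(p,q)=(2,0): 4·2+4·0=8≤11, 1·2+2·0=2≤10, objective 16.
(p,q)=(1,1): 4·1+4·1=8≤11, 1·1+2·1=3≤10, objective 11.
(p,q)=(1,0): 4·1+4·0=4≤11, 1·1+2·0=1≤10, objective 8.
No feasible integer point exceeds 16.

16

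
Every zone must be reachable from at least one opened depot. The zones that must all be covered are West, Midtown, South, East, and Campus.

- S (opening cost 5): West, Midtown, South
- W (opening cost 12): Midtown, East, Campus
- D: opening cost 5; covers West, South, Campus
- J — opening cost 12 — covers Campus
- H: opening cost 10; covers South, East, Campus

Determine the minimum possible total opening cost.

15

The greedy cost-per-new-zone heuristic would pick S, D, and H for 20, but a cheaper cover exists.
Choose S and H: together they cover West, Midtown, South, East, Campus — every zone.
Total opening cost: 5 + 10 = 15.
No cover costs less than 15.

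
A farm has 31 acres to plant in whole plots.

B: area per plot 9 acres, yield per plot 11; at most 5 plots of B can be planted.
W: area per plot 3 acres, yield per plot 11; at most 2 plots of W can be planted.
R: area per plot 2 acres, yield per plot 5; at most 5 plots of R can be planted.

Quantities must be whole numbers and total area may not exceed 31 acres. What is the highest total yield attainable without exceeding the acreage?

59

This is a bounded integer knapsack.
Take 2×B, 2×W, and 3×R: area 30 ≤ 31, yield 2·11 + 2·11 + 3·5 = 59.
W has the best ratio (11/3) and is taken to its limit of 2; remaining capacity is filled optimally with the others.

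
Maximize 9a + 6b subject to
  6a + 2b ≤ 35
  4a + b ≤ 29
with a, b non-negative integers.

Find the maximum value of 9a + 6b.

The continuous relaxation peaks at (0, 17.5) with value 105.00; rounding to a feasible lattice point costs some objective.
(a,b)=(0,17): 6·0+2·17=34≤35, 4·0+1·17=17≤29, objective 102.
(a,b)=(0,16): 6·0+2·16=32≤35, 4·0+1·16=16≤29, objective 96.
The best lattice point is (0,17), giving 102.

102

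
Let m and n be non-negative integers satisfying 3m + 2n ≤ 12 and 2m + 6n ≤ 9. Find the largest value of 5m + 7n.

The continuous relaxation peaks at (3.86, 0.214) with value 20.79; rounding to a feasible lattice point costs some objective.
(m,n)=(4,0): 3·4+2·0=12≤12, 2·4+6·0=8≤9, objective 20.
(m,n)=(3,0): 3·3+2·0=9≤12, 2·3+6·0=6≤9, objective 15.
The best lattice point is (4,0), giving 20.

20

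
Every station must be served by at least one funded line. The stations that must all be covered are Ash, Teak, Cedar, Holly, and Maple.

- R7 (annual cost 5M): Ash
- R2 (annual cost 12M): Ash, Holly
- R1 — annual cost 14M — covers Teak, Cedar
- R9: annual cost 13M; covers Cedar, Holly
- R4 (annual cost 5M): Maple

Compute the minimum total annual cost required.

Choose R2, R1, and R4: together they cover Ash, Teak, Cedar, Holly, Maple — every station.
Total annual cost: 12 + 14 + 5 = 31.

31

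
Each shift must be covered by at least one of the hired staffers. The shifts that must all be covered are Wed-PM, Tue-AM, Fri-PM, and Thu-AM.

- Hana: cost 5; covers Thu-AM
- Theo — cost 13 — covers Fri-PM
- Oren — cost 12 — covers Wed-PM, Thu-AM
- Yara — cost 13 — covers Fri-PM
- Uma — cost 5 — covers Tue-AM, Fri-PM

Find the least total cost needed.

17

The greedy cost-per-new-shift heuristic would pick Uma, Hana, and Oren for 22, but a cheaper cover exists.
Choose Oren and Uma: together they cover Wed-PM, Tue-AM, Fri-PM, Thu-AM — every shift.
Total cost: 12 + 5 = 17.
No cover costs less than 17.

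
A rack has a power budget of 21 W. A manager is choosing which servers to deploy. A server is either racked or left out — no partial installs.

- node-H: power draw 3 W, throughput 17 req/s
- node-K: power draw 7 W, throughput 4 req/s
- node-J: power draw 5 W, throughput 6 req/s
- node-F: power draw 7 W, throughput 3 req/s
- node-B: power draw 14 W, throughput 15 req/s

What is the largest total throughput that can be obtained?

Allowing fractional choices, the relaxed optimum would be about 36.9, but servers are indivisible.
node-H + node-J + node-F: power draw 3 + 5 + 7 = 15 ≤ 21, throughput 17 + 6 + 3 = 26.
node-H + node-K + node-J: power draw 3 + 7 + 5 = 15 ≤ 21, throughput 17 + 4 + 6 = 27.
node-H + node-B: power draw 3 + 14 = 17 ≤ 21, throughput 17 + 15 = 32.
Best is node-H and node-B with total throughput 32.

32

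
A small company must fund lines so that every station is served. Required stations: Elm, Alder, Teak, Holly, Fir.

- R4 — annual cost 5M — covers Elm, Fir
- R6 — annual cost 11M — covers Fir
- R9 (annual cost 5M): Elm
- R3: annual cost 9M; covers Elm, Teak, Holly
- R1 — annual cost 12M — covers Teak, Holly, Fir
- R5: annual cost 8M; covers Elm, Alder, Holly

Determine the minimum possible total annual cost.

20

The greedy cost-per-new-station heuristic would pick R4, R5, and R3 for 22, but a cheaper cover exists.
Choose R1 and R5: together they cover Elm, Alder, Teak, Holly, Fir — every station.
Total annual cost: 12 + 8 = 20.
No cover costs less than 20.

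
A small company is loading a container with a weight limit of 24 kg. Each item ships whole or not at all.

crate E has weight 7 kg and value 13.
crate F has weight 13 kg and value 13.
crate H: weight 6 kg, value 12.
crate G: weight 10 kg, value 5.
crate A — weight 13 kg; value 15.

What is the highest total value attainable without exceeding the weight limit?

30

Take crate E, crate H, and crate G: weight 7 + 6 + 10 = 23 ≤ 24, value 13 + 12 + 5 = 30.
No other feasible combination does better.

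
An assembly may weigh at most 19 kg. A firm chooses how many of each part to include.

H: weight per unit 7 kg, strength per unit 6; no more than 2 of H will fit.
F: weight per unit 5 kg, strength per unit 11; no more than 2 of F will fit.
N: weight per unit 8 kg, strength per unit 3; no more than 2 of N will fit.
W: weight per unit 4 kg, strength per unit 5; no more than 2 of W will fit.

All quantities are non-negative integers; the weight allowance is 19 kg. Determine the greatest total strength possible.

This is a bounded integer knapsack.
F has the best ratio (11/5); taking only F gives at most 2×11 = 22 (stopped by the supply cap of 2).
Mixing does better — 2×F and 2×W: weight 18 ≤ 19, strength 2·11 + 2·5 = 32.

32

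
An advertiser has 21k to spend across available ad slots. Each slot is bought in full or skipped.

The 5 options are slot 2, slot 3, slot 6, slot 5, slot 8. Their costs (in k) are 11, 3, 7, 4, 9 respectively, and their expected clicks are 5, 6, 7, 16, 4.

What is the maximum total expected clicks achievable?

slot 6 + slot 5 + slot 8: cost 7 + 4 + 9 = 20 ≤ 21, expected clicks 7 + 16 + 4 = 27.
slot 3 + slot 6 + slot 5: cost 3 + 7 + 4 = 14 ≤ 21, expected clicks 6 + 7 + 16 = 29.
slot 2 + slot 3 + slot 5: cost 11 + 3 + 4 = 18 ≤ 21, expected clicks 5 + 6 + 16 = 27.
Best is slot 3, slot 6, and slot 5 with total expected clicks 29.

29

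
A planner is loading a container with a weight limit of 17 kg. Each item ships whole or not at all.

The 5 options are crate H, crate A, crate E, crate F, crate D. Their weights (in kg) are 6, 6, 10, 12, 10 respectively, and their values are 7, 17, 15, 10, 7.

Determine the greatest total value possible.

32

crate H + crate A: weight 6 + 6 = 12 ≤ 17, value 7 + 17 = 24.
crate A + crate E: weight 6 + 10 = 16 ≤ 17, value 17 + 15 = 32.
Best is crate A and crate E with total value 32.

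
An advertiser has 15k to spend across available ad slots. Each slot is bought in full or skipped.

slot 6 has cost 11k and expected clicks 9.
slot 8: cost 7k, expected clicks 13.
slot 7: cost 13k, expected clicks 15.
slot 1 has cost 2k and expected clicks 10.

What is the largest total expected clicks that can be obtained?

25

This is a 0-1 knapsack instance.
Take slot 7 and slot 1: cost 13 + 2 = 15 ≤ 15, expected clicks 15 + 10 = 25.
No other feasible combination does better.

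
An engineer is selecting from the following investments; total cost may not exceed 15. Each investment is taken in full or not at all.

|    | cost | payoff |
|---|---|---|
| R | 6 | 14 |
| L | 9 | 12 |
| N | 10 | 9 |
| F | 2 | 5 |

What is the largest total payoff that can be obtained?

This is an integer program with binary decision variables.
Allowing fractional choices, the relaxed optimum would be about 28.3, but investments are indivisible.
R + L: cost 6 + 9 = 15 ≤ 15, payoff 14 + 12 = 26.
R + F: cost 6 + 2 = 8 ≤ 15, payoff 14 + 5 = 19.
L + F: cost 9 + 2 = 11 ≤ 15, payoff 12 + 5 = 17.
Best is R and L with total payoff 26.

26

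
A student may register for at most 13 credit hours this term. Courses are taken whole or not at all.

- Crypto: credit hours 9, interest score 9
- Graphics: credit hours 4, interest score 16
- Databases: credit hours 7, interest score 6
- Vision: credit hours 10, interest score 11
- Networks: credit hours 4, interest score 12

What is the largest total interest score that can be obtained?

28

Crypto + Graphics: credit hours 9 + 4 = 13 ≤ 13, interest score 9 + 16 = 25.
Graphics + Databases: credit hours 4 + 7 = 11 ≤ 13, interest score 16 + 6 = 22.
Graphics + Networks: credit hours 4 + 4 = 8 ≤ 13, interest score 16 + 12 = 28.
Best is Graphics and Networks with total interest score 28.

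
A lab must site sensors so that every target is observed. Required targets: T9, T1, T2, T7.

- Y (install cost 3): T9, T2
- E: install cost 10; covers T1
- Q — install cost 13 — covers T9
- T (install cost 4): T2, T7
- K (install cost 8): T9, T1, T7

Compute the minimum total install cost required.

This is an integer covering problem.
The greedy cost-per-new-target heuristic would pick Y, T, and K for 15, but a cheaper cover exists.
Choose Y and K: together they cover T9, T1, T2, T7 — every target.
Total install cost: 3 + 8 = 11.
No cover costs less than 11.

11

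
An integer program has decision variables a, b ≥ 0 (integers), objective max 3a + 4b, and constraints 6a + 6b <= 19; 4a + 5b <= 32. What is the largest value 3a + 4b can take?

(a,b)=(0,3): 6·0+6·3=18≤19, 4·0+5·3=15≤32, objective 12.
(a,b)=(1,2): 6·1+6·2=18≤19, 4·1+5·2=14≤32, objective 11.
(a,b)=(0,2): 6·0+6·2=12≤19, 4·0+5·2=10≤32, objective 8.
The best lattice point is (0,3), giving 12.

12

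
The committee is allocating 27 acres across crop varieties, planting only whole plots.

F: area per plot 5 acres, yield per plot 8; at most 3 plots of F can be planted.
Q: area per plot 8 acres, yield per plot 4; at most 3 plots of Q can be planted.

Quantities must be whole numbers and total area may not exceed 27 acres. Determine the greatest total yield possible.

28

F has the best ratio (8/5); taking only F gives at most 3×8 = 24 (stopped by the supply cap of 3).
Mixing does better — 3×F and 1×Q: area 23 ≤ 27, yield 3·8 + 1·4 = 28.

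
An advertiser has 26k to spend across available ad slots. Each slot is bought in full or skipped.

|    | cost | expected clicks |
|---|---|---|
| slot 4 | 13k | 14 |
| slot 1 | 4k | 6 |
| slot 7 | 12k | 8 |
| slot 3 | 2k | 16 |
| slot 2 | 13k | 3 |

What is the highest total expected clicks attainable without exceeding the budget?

Treat it as a binary knapsack problem.
slot 4 + slot 1 + slot 3: cost 13 + 4 + 2 = 19 ≤ 26, expected clicks 14 + 6 + 16 = 36.
slot 4 + slot 3: cost 13 + 2 = 15 ≤ 26, expected clicks 14 + 16 = 30.
Best is slot 4, slot 1, and slot 3 with total expected clicks 36.

36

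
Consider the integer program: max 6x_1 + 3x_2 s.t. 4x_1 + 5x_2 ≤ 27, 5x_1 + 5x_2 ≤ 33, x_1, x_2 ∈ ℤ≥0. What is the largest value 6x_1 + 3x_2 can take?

Relaxing integrality, the LP optimum is 39.60 at (x_1,x_2) = (6.6, 0), which is not an integer point.
(x_1,x_2)=(6,0): 4·6+5·0=24≤27, 5·6+5·0=30≤33, objective 36.
(x_1,x_2)=(5,1): 4·5+5·1=25≤27, 5·5+5·1=30≤33, objective 33.
(x_1,x_2)=(5,0): 4·5+5·0=20≤27, 5·5+5·0=25≤33, objective 30.
The best lattice point is (6,0), giving 36.

36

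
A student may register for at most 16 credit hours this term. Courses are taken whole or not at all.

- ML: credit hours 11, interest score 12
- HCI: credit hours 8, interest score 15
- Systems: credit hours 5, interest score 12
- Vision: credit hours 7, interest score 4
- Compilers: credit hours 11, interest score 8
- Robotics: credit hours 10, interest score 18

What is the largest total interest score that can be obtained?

30

Systems + Robotics: credit hours 5 + 10 = 15 ≤ 16, interest score 12 + 18 = 30.
HCI + Systems: credit hours 8 + 5 = 13 ≤ 16, interest score 15 + 12 = 27.
Best is Systems and Robotics with total interest score 30.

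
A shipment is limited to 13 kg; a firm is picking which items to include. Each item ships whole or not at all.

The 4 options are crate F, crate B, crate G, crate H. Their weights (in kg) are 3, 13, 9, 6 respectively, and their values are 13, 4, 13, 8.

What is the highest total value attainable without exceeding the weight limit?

Allowing fractional choices, the relaxed optimum would be about 27.3, but items are indivisible.
crate F + crate G: weight 3 + 9 = 12 ≤ 13, value 13 + 13 = 26.
crate F: weight 3 ≤ 13, value 13.
crate F + crate H: weight 3 + 6 = 9 ≤ 13, value 13 + 8 = 21.
Best is crate F and crate G with total value 26.

26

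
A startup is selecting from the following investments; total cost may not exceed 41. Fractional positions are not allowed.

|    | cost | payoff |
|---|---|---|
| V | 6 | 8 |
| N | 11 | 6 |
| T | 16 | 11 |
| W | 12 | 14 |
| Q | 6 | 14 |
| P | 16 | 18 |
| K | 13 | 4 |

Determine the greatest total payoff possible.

54

Allowing fractional choices, the relaxed optimum would be about 54.7, but investments are indivisible.
V + W + Q + P: cost 6 + 12 + 6 + 16 = 40 ≤ 41, payoff 8 + 14 + 14 + 18 = 54.
W + Q + P: cost 12 + 6 + 16 = 34 ≤ 41, payoff 14 + 14 + 18 = 46.
V + T + W + Q: cost 6 + 16 + 12 + 6 = 40 ≤ 41, payoff 8 + 11 + 14 + 14 = 47.
Best is V, W, Q, and P with total payoff 54.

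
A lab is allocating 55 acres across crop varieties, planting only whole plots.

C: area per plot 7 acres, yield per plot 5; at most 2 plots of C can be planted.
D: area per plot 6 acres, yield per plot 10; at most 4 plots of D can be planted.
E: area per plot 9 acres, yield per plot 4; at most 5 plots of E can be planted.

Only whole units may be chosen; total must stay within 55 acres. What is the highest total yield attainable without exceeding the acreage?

54

2×C, 4×D, and 1×E: area 47 ≤ 55, yield 2·5 + 4·10 + 1·4 = 54.
1×C, 4×D, and 2×E: area 49 ≤ 55, yield 1·5 + 4·10 + 2·4 = 53.
Best is 54.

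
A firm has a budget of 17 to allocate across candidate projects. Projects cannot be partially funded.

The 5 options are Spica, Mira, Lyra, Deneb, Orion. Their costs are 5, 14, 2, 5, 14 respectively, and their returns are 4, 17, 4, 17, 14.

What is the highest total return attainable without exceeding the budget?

This is an integer program with binary decision variables.
Allowing fractional choices, the relaxed optimum would be about 33.1, but projects are indivisible.
Lyra + Deneb: cost 2 + 5 = 7 ≤ 17, return 4 + 17 = 21.
Spica + Lyra + Deneb: cost 5 + 2 + 5 = 12 ≤ 17, return 4 + 4 + 17 = 25.
Spica + Deneb: cost 5 + 5 = 10 ≤ 17, return 4 + 17 = 21.
Best is Spica, Lyra, and Deneb with total return 25.

25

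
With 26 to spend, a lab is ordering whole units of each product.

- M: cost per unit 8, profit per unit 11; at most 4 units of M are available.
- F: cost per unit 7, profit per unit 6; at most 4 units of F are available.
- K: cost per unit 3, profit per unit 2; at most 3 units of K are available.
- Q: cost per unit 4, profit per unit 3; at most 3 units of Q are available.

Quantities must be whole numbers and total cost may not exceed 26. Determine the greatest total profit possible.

M has the best ratio (11/8); taking only M gives at most 3×11 = 33 (stopped by the cost limit).
Optimal: 3×M: cost 24 ≤ 26, profit 3·11 = 33.

33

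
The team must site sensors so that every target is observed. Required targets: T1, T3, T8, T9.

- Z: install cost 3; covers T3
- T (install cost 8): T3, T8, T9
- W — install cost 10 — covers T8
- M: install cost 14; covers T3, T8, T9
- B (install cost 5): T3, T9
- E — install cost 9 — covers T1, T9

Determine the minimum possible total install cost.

This is a weighted set-cover instance.
The greedy cost-per-new-target heuristic would pick B, T, and E for 22, but a cheaper cover exists.
Choose T and E: together they cover T1, T3, T8, T9 — every target.
Total install cost: 8 + 9 = 17.
No cover costs less than 17.

17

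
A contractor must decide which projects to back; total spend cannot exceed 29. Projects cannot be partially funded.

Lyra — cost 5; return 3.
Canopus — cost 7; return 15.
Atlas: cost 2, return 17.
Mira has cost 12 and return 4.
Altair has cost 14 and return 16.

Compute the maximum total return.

51

Allowing fractional choices, the relaxed optimum would be about 51.3, but projects are indivisible.
Canopus + Atlas + Altair: cost 7 + 2 + 14 = 23 ≤ 29, return 15 + 17 + 16 = 48.
Lyra + Canopus + Atlas + Mira: cost 5 + 7 + 2 + 12 = 26 ≤ 29, return 3 + 15 + 17 + 4 = 39.
Lyra + Canopus + Atlas + Altair: cost 5 + 7 + 2 + 14 = 28 ≤ 29, return 3 + 15 + 17 + 16 = 51.
Best is Lyra, Canopus, Atlas, and Altair with total return 51.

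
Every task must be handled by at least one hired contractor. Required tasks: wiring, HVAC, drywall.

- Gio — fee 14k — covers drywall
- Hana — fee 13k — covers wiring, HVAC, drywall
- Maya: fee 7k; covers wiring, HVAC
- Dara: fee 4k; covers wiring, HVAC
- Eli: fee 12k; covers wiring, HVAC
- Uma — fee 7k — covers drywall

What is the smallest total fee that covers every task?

This is a weighted set-cover instance.
Choose Dara and Uma: together they cover wiring, HVAC, drywall — every task.
Total fee: 4 + 7 = 11.
No cover costs less than 11.

11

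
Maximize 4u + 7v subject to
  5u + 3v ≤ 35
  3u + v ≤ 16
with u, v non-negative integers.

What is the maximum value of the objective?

77

The continuous relaxation peaks at (0, 11.7) with value 81.67; rounding to a feasible lattice point costs some objective.
(u,v)=(0,11): 5·0+3·11=33≤35, 3·0+1·11=11≤16, objective 77.
(u,v)=(1,10): 5·1+3·10=35≤35, 3·1+1·10=13≤16, objective 74.
(u,v)=(0,10): 5·0+3·10=30≤35, 3·0+1·10=10≤16, objective 70.
Maximum is 77 at (u,v)=(0,11).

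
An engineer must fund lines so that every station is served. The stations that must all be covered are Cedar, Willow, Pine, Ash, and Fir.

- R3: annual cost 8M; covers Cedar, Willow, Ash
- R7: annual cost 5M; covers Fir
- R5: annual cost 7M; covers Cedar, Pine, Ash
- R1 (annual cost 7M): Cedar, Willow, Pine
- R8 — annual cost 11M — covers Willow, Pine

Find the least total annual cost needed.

19

Choose R7, R5, and R1: together they cover Cedar, Willow, Pine, Ash, Fir — every station.
Total annual cost: 5 + 7 + 7 = 19.
No cover costs less than 19.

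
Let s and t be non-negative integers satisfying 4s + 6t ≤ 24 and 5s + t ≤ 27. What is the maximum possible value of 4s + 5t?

The continuous relaxation peaks at (5.31, 0.462) with value 23.54; rounding to a feasible lattice point costs some objective.
(s,t)=(3,2): 4·3+6·2=24≤24, 5·3+1·2=17≤27, objective 22.
(s,t)=(4,1): 4·4+6·1=22≤24, 5·4+1·1=21≤27, objective 21.
(s,t)=(5,0): 4·5+6·0=20≤24, 5·5+1·0=25≤27, objective 20.
(s,t)=(2,2): 4·2+6·2=20≤24, 5·2+1·2=12≤27, objective 18.
The best lattice point is (3,2), giving 22.

22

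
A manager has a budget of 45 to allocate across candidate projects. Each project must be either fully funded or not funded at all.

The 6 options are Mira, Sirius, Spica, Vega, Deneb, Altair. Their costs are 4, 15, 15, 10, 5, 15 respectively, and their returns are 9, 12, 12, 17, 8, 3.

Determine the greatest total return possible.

Allowing fractional choices, the relaxed optimum would be about 54.8, but projects are indivisible.
Mira + Sirius + Spica + Vega: cost 4 + 15 + 15 + 10 = 44 ≤ 45, return 9 + 12 + 12 + 17 = 50.
Sirius + Spica + Vega + Deneb: cost 15 + 15 + 10 + 5 = 45 ≤ 45, return 12 + 12 + 17 + 8 = 49.
Mira + Sirius + Vega + Deneb: cost 4 + 15 + 10 + 5 = 34 ≤ 45, return 9 + 12 + 17 + 8 = 46.
Best is Mira, Sirius, Spica, and Vega with total return 50.

50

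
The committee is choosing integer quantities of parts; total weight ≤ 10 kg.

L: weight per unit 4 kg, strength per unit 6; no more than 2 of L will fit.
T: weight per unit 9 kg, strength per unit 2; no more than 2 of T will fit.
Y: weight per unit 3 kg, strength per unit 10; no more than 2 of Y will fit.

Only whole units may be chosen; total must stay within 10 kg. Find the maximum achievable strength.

This is a bounded integer knapsack.
1×L and 2×Y: weight 10 ≤ 10, strength 1·6 + 2·10 = 26.
2×Y: weight 6 ≤ 10, strength 2·10 = 20.
Best is 26.

26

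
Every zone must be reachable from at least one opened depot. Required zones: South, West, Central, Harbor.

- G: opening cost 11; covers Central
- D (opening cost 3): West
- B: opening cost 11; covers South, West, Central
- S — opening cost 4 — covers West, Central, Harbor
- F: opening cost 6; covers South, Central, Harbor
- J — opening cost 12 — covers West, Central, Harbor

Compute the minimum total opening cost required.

The greedy cost-per-new-zone heuristic would pick S and F for 10, but a cheaper cover exists.
Choose D and F: together they cover South, West, Central, Harbor — every zone.
Total opening cost: 3 + 6 = 9.
No cover costs less than 9.

9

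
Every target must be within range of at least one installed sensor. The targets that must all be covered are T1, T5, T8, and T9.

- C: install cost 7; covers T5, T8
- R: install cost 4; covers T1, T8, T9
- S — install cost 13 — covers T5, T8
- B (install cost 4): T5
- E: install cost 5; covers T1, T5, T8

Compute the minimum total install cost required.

This is an integer covering problem.
Choose R and B: together they cover T1, T5, T8, T9 — every target.
Total install cost: 4 + 4 = 8.
No cover costs less than 8.

8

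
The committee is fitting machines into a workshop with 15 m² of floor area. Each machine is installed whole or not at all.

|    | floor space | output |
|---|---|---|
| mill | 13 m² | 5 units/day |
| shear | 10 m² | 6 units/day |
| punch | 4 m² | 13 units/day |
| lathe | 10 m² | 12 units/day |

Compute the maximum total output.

25

Take punch and lathe: floor space 4 + 10 = 14 ≤ 15, output 13 + 12 = 25.
No other feasible combination does better.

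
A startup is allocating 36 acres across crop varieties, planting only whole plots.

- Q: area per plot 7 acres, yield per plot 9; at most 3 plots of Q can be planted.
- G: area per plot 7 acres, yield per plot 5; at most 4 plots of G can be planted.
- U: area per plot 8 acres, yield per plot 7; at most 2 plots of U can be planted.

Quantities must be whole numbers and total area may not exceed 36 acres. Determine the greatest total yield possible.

This is a bounded integer knapsack.
Q has the best ratio (9/7); taking only Q gives at most 3×9 = 27 (stopped by the supply cap of 3).
Mixing does better — 3×Q, 1×G, and 1×U: area 36 ≤ 36, yield 3·9 + 1·5 + 1·7 = 39.

39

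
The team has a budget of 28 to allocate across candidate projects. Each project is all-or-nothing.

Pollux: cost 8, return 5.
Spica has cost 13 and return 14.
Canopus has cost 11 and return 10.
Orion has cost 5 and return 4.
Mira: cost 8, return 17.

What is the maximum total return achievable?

35

Take Spica, Orion, and Mira: cost 13 + 5 + 8 = 26 ≤ 28, return 14 + 4 + 17 = 35.
No other feasible combination does better.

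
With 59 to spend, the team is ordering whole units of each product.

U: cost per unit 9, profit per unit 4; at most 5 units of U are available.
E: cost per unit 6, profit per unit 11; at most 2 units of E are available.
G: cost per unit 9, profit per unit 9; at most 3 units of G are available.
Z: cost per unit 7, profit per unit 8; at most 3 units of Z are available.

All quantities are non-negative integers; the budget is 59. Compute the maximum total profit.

Take 2×E, 3×G, and 2×Z: cost 53 ≤ 59, profit 2·11 + 3·9 + 2·8 = 65.
E has the best ratio (11/6) and is taken to its limit of 2; remaining capacity is filled optimally with the others.

65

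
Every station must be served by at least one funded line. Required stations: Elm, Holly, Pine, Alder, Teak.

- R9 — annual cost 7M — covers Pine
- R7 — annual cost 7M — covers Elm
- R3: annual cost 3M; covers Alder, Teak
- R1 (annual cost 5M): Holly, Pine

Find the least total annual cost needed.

15

Choose R7, R3, and R1: together they cover Elm, Holly, Pine, Alder, Teak — every station.
Total annual cost: 7 + 3 + 5 = 15.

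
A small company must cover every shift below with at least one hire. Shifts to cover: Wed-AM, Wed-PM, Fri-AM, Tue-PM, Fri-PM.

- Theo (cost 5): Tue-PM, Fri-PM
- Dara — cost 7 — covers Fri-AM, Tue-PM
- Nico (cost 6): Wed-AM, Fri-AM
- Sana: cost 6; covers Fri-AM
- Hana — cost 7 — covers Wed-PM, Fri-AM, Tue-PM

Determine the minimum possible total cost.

18

Choose Theo, Nico, and Hana: together they cover Wed-AM, Wed-PM, Fri-AM, Tue-PM, Fri-PM — every shift.
Total cost: 5 + 6 + 7 = 18.
No cover costs less than 18.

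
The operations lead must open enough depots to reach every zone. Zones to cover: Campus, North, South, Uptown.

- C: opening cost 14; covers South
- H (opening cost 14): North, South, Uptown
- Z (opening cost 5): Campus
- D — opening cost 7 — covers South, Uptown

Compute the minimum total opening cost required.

19

This is an integer covering problem.
The greedy cost-per-new-zone heuristic would pick D, Z, and H for 26, but a cheaper cover exists.
Choose H and Z: together they cover Campus, North, South, Uptown — every zone.
Total opening cost: 14 + 5 = 19.
No cover costs less than 19.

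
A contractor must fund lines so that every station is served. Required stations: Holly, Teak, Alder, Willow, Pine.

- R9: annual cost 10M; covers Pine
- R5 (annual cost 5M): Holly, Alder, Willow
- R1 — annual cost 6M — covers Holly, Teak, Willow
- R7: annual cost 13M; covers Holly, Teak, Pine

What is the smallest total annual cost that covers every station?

18

This is an integer covering problem.
The greedy cost-per-new-station heuristic would pick R5, R1, and R9 for 21, but a cheaper cover exists.
Choose R5 and R7: together they cover Holly, Teak, Alder, Willow, Pine — every station.
Total annual cost: 5 + 13 = 18.
No cover costs less than 18.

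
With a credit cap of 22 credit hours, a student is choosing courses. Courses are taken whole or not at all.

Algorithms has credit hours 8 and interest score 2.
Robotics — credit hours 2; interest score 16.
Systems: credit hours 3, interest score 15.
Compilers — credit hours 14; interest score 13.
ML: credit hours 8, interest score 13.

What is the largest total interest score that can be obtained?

Algorithms + Robotics + Systems + ML: credit hours 8 + 2 + 3 + 8 = 21 ≤ 22, interest score 2 + 16 + 15 + 13 = 46.
Robotics + Systems + ML: credit hours 2 + 3 + 8 = 13 ≤ 22, interest score 16 + 15 + 13 = 44.
Best is Algorithms, Robotics, Systems, and ML with total interest score 46.

46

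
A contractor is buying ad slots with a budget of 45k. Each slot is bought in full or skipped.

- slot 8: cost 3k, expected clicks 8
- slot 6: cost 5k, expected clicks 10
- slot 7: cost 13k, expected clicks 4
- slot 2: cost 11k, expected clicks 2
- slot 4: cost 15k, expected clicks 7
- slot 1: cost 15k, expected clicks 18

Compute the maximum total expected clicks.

43

slot 8 + slot 6 + slot 4 + slot 1: cost 3 + 5 + 15 + 15 = 38 ≤ 45, expected clicks 8 + 10 + 7 + 18 = 43.
slot 8 + slot 6 + slot 7 + slot 1: cost 3 + 5 + 13 + 15 = 36 ≤ 45, expected clicks 8 + 10 + 4 + 18 = 40.
Best is slot 8, slot 6, slot 4, and slot 1 with total expected clicks 43.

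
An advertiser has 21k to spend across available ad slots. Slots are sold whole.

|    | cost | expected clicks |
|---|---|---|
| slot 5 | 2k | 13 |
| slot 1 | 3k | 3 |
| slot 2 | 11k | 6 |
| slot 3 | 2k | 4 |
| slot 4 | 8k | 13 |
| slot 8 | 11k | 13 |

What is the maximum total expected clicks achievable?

39

Allowing fractional choices, the relaxed optimum would be about 40.6, but ad slots are indivisible.
slot 5 + slot 4 + slot 8: cost 2 + 8 + 11 = 21 ≤ 21, expected clicks 13 + 13 + 13 = 39.
slot 5 + slot 1 + slot 3 + slot 4: cost 2 + 3 + 2 + 8 = 15 ≤ 21, expected clicks 13 + 3 + 4 + 13 = 33.
Best is slot 5, slot 4, and slot 8 with total expected clicks 39.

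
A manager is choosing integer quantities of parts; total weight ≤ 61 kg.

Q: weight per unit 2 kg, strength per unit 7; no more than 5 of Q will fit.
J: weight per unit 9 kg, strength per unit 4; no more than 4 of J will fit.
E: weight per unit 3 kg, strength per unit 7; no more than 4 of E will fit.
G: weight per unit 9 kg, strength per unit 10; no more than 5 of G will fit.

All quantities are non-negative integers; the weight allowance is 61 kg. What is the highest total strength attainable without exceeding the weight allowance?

This is a bounded integer knapsack.
Q has the best ratio (7/2); taking only Q gives at most 5×7 = 35 (stopped by the supply cap of 5).
Mixing does better — 5×Q, 4×E, and 4×G: weight 58 ≤ 61, strength 5·7 + 4·7 + 4·10 = 103.

103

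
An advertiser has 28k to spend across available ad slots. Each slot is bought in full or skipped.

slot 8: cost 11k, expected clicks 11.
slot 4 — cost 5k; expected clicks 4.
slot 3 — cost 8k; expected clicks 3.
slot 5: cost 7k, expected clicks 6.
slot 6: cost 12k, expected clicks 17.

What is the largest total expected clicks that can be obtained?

32

This is a 0-1 knapsack instance.
Allowing fractional choices, the relaxed optimum would be about 32.3, but ad slots are indivisible.
slot 8 + slot 4 + slot 6: cost 11 + 5 + 12 = 28 ≤ 28, expected clicks 11 + 4 + 17 = 32.
slot 8 + slot 6: cost 11 + 12 = 23 ≤ 28, expected clicks 11 + 17 = 28.
slot 4 + slot 5 + slot 6: cost 5 + 7 + 12 = 24 ≤ 28, expected clicks 4 + 6 + 17 = 27.
Best is slot 8, slot 4, and slot 6 with total expected clicks 32.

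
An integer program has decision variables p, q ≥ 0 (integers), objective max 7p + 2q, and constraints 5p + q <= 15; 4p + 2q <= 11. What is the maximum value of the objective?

Relaxing integrality, the LP optimum is 19.25 at (p,q) = (2.75, 0), which is not an integer point.
(p,q)=(2,1): 5·2+1·1=11≤15, 4·2+2·1=10≤11, objective 16.
(p,q)=(2,0): 5·2+1·0=10≤15, 4·2+2·0=8≤11, objective 14.
(p,q)=(1,2): 5·1+1·2=7≤15, 4·1+2·2=8≤11, objective 11.
No feasible integer point exceeds 16.

16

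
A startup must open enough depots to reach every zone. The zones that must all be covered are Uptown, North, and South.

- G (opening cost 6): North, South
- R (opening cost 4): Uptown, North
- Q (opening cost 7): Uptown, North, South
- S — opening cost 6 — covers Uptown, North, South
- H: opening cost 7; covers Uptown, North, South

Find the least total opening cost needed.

6

This is an integer covering problem.
The greedy cost-per-new-zone heuristic would pick R and G for 10, but a cheaper cover exists.
S alone covers Uptown, North, South — every zone.
Total opening cost: 6.
No cover costs less than 6.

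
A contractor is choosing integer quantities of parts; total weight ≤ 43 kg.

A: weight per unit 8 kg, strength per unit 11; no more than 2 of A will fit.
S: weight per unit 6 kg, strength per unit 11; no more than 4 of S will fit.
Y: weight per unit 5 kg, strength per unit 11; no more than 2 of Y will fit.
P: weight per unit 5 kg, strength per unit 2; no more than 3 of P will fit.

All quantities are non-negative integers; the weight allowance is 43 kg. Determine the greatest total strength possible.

Take 1×A, 4×S, and 2×Y: weight 42 ≤ 43, strength 1·11 + 4·11 + 2·11 = 77.
Y has the best ratio (11/5) and is taken to its limit of 2; remaining capacity is filled optimally with the others.

77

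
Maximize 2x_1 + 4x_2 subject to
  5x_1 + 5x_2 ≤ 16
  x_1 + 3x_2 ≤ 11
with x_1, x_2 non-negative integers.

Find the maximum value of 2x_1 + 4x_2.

12

(x_1,x_2)=(0,3) is feasible, giving 12.
(x_1,x_2)=(1,2) is feasible, giving 10.
Maximum is 12 at (x_1,x_2)=(0,3).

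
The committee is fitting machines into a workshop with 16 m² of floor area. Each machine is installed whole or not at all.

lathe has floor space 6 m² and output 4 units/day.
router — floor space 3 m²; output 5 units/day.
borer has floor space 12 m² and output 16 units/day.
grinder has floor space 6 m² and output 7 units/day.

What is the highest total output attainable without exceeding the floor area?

21

Treat it as a binary knapsack problem.
Allowing fractional choices, the relaxed optimum would be about 22.2, but machines are indivisible.
borer: floor space 12 ≤ 16, output 16.
router + borer: floor space 3 + 12 = 15 ≤ 16, output 5 + 16 = 21.
lathe + router + grinder: floor space 6 + 3 + 6 = 15 ≤ 16, output 4 + 5 + 7 = 16.
Best is router and borer with total output 21.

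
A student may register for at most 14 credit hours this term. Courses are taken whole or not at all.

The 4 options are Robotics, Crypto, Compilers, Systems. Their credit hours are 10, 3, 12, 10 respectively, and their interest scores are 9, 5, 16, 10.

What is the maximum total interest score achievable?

Allowing fractional choices, the relaxed optimum would be about 19.7, but courses are indivisible.
Compilers: credit hours 12 ≤ 14, interest score 16.
Crypto + Systems: credit hours 3 + 10 = 13 ≤ 14, interest score 5 + 10 = 15.
Best is Compilers with total interest score 16.

16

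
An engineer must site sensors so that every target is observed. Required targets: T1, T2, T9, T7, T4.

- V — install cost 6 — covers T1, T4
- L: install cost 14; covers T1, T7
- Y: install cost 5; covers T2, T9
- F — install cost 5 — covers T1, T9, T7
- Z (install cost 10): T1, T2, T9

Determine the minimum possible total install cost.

Choose V, Y, and F: together they cover T1, T2, T9, T7, T4 — every target.
Total install cost: 6 + 5 + 5 = 16.

16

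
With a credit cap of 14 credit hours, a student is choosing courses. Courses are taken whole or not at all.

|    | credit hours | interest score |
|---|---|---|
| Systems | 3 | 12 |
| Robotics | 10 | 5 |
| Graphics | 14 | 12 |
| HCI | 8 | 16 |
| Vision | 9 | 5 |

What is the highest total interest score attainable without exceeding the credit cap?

Systems + Vision: credit hours 3 + 9 = 12 ≤ 14, interest score 12 + 5 = 17.
Systems + HCI: credit hours 3 + 8 = 11 ≤ 14, interest score 12 + 16 = 28.
Systems + Robotics: credit hours 3 + 10 = 13 ≤ 14, interest score 12 + 5 = 17.
Best is Systems and HCI with total interest score 28.

28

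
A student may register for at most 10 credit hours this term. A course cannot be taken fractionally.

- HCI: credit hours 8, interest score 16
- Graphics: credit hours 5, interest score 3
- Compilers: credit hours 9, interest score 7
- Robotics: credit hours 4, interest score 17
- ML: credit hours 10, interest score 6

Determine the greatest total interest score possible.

20

Allowing fractional choices, the relaxed optimum would be about 29.0, but courses are indivisible.
Robotics: credit hours 4 ≤ 10, interest score 17.
HCI: credit hours 8 ≤ 10, interest score 16.
Graphics + Robotics: credit hours 5 + 4 = 9 ≤ 10, interest score 3 + 17 = 20.
Best is Graphics and Robotics with total interest score 20.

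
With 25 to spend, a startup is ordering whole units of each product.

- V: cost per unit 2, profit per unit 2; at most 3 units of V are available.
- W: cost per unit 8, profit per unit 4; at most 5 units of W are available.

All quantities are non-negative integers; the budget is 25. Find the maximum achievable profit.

This is a bounded integer knapsack.
Take 3×V and 2×W: cost 22 ≤ 25, profit 3·2 + 2·4 = 14.
V has the best ratio (2/2) and is taken to its limit of 3; remaining capacity is filled optimally with the others.

14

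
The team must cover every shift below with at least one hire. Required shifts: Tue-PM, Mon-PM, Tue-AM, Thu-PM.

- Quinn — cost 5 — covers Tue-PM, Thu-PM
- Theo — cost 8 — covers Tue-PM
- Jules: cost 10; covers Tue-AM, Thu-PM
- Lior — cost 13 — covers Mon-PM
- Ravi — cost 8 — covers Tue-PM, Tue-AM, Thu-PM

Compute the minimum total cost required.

The greedy cost-per-new-shift heuristic would pick Quinn, Ravi, and Lior for 26, but a cheaper cover exists.
Choose Lior and Ravi: together they cover Tue-PM, Mon-PM, Tue-AM, Thu-PM — every shift.
Total cost: 13 + 8 = 21.
No cover costs less than 21.

21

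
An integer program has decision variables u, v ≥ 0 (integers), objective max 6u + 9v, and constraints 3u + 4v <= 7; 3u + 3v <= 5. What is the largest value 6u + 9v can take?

The continuous relaxation peaks at (0, 1.67) with value 15.00; rounding to a feasible lattice point costs some objective.
(u,v)=(0,1): 3·0+4·1=4≤7, 3·0+3·1=3≤5, objective 9.
(u,v)=(1,0): 3·1+4·0=3≤7, 3·1+3·0=3≤5, objective 6.
(u,v)=(0,0): 3·0+4·0=0≤7, 3·0+3·0=0≤5, objective 0.
Maximum is 9 at (u,v)=(0,1).

9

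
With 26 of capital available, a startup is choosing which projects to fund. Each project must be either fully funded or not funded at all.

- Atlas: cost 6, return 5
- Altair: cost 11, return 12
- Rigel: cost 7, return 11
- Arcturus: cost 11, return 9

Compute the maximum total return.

Altair + Rigel: cost 11 + 7 = 18 ≤ 26, return 12 + 11 = 23.
Atlas + Altair + Rigel: cost 6 + 11 + 7 = 24 ≤ 26, return 5 + 12 + 11 = 28.
Atlas + Rigel + Arcturus: cost 6 + 7 + 11 = 24 ≤ 26, return 5 + 11 + 9 = 25.
Best is Atlas, Altair, and Rigel with total return 28.

28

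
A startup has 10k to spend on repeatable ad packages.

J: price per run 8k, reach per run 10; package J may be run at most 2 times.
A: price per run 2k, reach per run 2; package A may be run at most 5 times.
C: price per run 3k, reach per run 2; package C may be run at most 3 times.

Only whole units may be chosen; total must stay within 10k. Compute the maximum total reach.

12

This is a bounded integer knapsack.
Take 1×J and 1×A: price 10 ≤ 10, reach 1·10 + 1·2 = 12.
No other integer combination yields more.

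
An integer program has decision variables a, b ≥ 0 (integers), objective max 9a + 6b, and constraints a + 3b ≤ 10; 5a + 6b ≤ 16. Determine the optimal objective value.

(a,b)=(3,0): 1·3+3·0=3≤10, 5·3+6·0=15≤16, objective 27.
(a,b)=(2,1): 1·2+3·1=5≤10, 5·2+6·1=16≤16, objective 24.
No feasible integer point exceeds 27.

27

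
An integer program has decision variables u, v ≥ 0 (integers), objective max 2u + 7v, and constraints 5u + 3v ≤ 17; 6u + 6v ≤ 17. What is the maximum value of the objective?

Relaxing integrality, the LP optimum is 19.83 at (u,v) = (0, 2.83), which is not an integer point.
(u,v)=(0,2): 5·0+3·2=6≤17, 6·0+6·2=12≤17, objective 14.
(u,v)=(1,1): 5·1+3·1=8≤17, 6·1+6·1=12≤17, objective 9.
(u,v)=(0,1): 5·0+3·1=3≤17, 6·0+6·1=6≤17, objective 7.
No feasible integer point exceeds 14.

14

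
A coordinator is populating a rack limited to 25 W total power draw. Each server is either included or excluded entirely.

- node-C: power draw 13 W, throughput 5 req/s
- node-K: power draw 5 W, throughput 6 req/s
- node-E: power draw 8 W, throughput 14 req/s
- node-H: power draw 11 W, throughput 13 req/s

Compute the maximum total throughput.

Allowing fractional choices, the relaxed optimum would be about 33.4, but servers are indivisible.
node-K + node-E + node-H: power draw 5 + 8 + 11 = 24 ≤ 25, throughput 6 + 14 + 13 = 33.
node-K + node-E: power draw 5 + 8 = 13 ≤ 25, throughput 6 + 14 = 20.
node-E + node-H: power draw 8 + 11 = 19 ≤ 25, throughput 14 + 13 = 27.
Best is node-K, node-E, and node-H with total throughput 33.

33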